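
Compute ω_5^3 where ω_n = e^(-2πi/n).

ω_5^3 = e^(-2πi·3/5)
= cos(-2π·3/5) + i·sin(-2π·3/5)
= cos(-6π/5) + i·sin(-6π/5)

ω_5^3 = cos(-6π/5) + i·sin(-6π/5) = -0.8090+0.5878i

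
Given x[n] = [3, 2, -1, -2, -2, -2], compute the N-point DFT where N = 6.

X[k] = Σ(n=0 to 5) x[n] · ω_6^(nk)
where ω_6 = e^(-2πi/6)

Computing each X[k]:
X[0] = -2
X[1] = 6.5000-4.3301i
X[2] = 2.5000-2.5981i
X[3] = 2
X[4] = 2.5000+2.5981i
X[5] = 6.5000+4.3301i

X = [-2, 6.5000-4.3301i, 2.5000-2.5981i, 2, 2.5000+2.5981i, 6.5000+4.3301i]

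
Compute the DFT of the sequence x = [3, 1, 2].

X[k] = Σ(n=0 to 2) x[n] · ω_3^(nk)
where ω_3 = e^(-2πi/3)

Computing each X[k]:
X[0] = 6
X[1] = 1.5000+0.8660i
X[2] = 1.5000-0.8660i

X = [6, 1.5000+0.8660i, 1.5000-0.8660i]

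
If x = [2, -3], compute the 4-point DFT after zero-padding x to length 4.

Original 2-point DFT: [-1, 5]
Zero-padded 4-point DFT provides frequency interpolation.

DFT_4([x, 0, ...]) = [-1, 2+3i, 5, 2-3i]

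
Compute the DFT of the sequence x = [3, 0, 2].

X[k] = Σ(n=0 to 2) x[n] · ω_3^(nk)
where ω_3 = e^(-2πi/3)

Computing each X[k]:
X[0] = 5
X[1] = 2.0000+1.7321i
X[2] = 2.0000-1.7321i

X = [5, 2.0000+1.7321i, 2.0000-1.7321i]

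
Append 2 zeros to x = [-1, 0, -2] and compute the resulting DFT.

Original 3-point DFT: [-3, -1.7321i, 1.7321i]
Zero-padded 5-point DFT provides frequency interpolation.

DFT_5([x, 0, ...]) = [-3, 0.6180+1.1756i, -1.6180-1.9021i, -1.6180+1.9021i, 0.6180-1.1756i]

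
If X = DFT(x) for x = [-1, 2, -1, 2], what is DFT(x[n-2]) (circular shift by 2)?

Time shift by 2: X_shifted[k] = ω_4^(2k) · X[k]
Shifted x = [-1, 2, -1, 2]

DFT(x[n-2]) = [2, 0, -6, 0]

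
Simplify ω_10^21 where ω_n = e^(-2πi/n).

Since ω_10^10 = 1, powers reduce modulo 10.
21 mod 10 = 1
So ω_10^21 = ω_10^1 = e^(-2πi·1/10)

ω_10^21 = ω_10^1 = 0.8090-0.5878i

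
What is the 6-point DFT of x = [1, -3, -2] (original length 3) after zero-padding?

Original 3-point DFT: [-4, 3.5000+0.8660i, 3.5000-0.8660i]
Zero-padded 6-point DFT provides frequency interpolation.

DFT_6([x, 0, ...]) = [-4, 0.5000+4.3301i, 3.5000+0.8660i, 2, 3.5000-0.8660i, 0.5000-4.3301i]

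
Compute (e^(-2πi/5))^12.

Since ω_5^5 = 1, powers reduce modulo 5.
12 mod 5 = 2
So ω_5^12 = ω_5^2 = e^(-2πi·2/5)

ω_5^12 = ω_5^2 = -0.8090-0.5878i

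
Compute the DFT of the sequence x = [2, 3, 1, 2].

X[k] = Σ(n=0 to 3) x[n] · ω_4^(nk)
where ω_4 = e^(-2πi/4)

Computing each X[k]:
X[0] = 8
X[1] = 1-1i
X[2] = -2
X[3] = 1+1i

X = [8, 1-1i, -2, 1+1i]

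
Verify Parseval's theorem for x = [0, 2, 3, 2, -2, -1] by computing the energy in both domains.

Time domain:
Σ|x[n]|² = |0|² + |2|² + |3|² + |2|² + |-2|² + |-1|² = 22.0000

Frequency domain:
(1/6)Σ|X[k]|² = (1/6)(|4|² + |-2.0000-6.9282i|² + |1.0000+1.7321i|² + |-2|² + |1.0000-1.7321i|² + |-2.0000+6.9282i|²) = (1/6)·132.0000 = 22.0000

Both sides agree, confirming Parseval's theorem.

Σ|x[n]|² = (1/N)Σ|X[k]|² = 22.0000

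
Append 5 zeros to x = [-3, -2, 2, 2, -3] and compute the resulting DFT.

Original 5-point DFT: [-4, -7.7812-0.9511i, 2.2812-0.5878i, 2.2812+0.5878i, -7.7812+0.9511i]
Zero-padded 10-point DFT provides frequency interpolation.

DFT_10([x, 0, ...]) = [-4, -2.1910-0.8653i, -7.7812-0.9511i, -3.3090+7.1064i, 2.2812-0.5878i, -4, 2.2812+0.5878i, -3.3090-7.1064i, -7.7812+0.9511i, -2.1910+0.8653i]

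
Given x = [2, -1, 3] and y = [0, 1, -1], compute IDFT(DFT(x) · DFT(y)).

(x ⊛ y)[n] = Σ(m=0 to 2) x[m] · y[(n-m) mod 3]

Computing each output sample:
(x ⊛ y)[0] = 4
(x ⊛ y)[1] = -1
(x ⊛ y)[2] = -3

x ⊛ y = [4, -1, -3]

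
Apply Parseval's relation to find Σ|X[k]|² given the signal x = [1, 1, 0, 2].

Parseval: Σ|x[n]|² = (1/N)Σ|X[k]|², so Σ|X[k]|² = N·Σ|x[n]|² = 4·6.0000

Σ|X[k]|² = N·Σ|x[n]|² = 4·6.0000 = 24.0000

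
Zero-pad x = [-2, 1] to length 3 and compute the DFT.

Original 2-point DFT: [-1, -3]
Zero-padded 3-point DFT provides frequency interpolation.

DFT_3([x, 0, ...]) = [-1, -2.5000-0.8660i, -2.5000+0.8660i]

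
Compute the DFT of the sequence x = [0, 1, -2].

X[k] = Σ(n=0 to 2) x[n] · ω_3^(nk)
where ω_3 = e^(-2πi/3)

Computing each X[k]:
X[0] = -1
X[1] = 0.5000-2.5981i
X[2] = 0.5000+2.5981i

X = [-1, 0.5000-2.5981i, 0.5000+2.5981i]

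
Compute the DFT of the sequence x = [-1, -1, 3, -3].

X[k] = Σ(n=0 to 3) x[n] · ω_4^(nk)
where ω_4 = e^(-2πi/4)

Computing each X[k]:
X[0] = -2
X[1] = -4-2i
X[2] = 6
X[3] = -4+2i

X = [-2, -4-2i, 6, -4+2i]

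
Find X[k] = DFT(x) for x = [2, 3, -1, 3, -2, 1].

X[k] = Σ(n=0 to 5) x[n] · ω_6^(nk)
where ω_6 = e^(-2πi/6)

Computing each X[k]:
X[0] = 6
X[1] = 2.5000-2.5981i
X[2] = 4.5000-0.8660i
X[3] = -8
X[4] = 4.5000+0.8660i
X[5] = 2.5000+2.5981i

X = [6, 2.5000-2.5981i, 4.5000-0.8660i, -8, 4.5000+0.8660i, 2.5000+2.5981i]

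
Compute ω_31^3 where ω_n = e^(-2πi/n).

ω_31^3 = e^(-2πi·3/31)
= cos(-2π·3/31) + i·sin(-2π·3/31)
= cos(-6π/31) + i·sin(-6π/31)

ω_31^3 = cos(-6π/31) + i·sin(-6π/31) = 0.8208-0.5713i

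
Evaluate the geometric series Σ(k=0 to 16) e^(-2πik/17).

Sum of all nth roots of unity equals 0 for n > 1 (geometric series with r ≠ 1).

0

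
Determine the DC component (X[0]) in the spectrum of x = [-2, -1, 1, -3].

X[0] = Σ(n=0 to 3) x[n] · ω_4^0 = Σ x[n]
= (-2) + (-1) + (1) + (-3)

X[0] = -5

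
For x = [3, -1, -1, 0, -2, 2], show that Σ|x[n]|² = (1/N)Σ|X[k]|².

Time domain:
Σ|x[n]|² = |3|² + |-1|² + |-1|² + |0|² + |-2|² + |2|² = 19.0000

Frequency domain:
(1/6)Σ|X[k]|² = (1/6)(|1|² + |5.0000+1.7321i|² + |4.0000+3.4641i|² + |-1|² + |4.0000-3.4641i|² + |5.0000-1.7321i|²) = (1/6)·114.0000 = 19.0000

Both sides agree, confirming Parseval's theorem.

Σ|x[n]|² = (1/N)Σ|X[k]|² = 19.0000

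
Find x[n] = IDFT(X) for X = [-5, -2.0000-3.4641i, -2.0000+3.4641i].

x[n] = (1/3) Σ(k=0 to 2) X[k] · e^(2πikn/3)

Computing each x[n]:
x[0] = -3
x[1] = 1
x[2] = -3

x = [-3, 1, -3]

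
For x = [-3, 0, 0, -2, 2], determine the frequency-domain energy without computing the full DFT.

Parseval: Σ|x[n]|² = (1/N)Σ|X[k]|², so Σ|X[k]|² = N·Σ|x[n]|² = 5·17.0000

Σ|X[k]|² = N·Σ|x[n]|² = 5·17.0000 = 85.0000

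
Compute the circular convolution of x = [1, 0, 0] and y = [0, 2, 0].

(x ⊛ y)[n] = Σ(m=0 to 2) x[m] · y[(n-m) mod 3]

Computing each output sample:
(x ⊛ y)[0] = 0
(x ⊛ y)[1] = 2
(x ⊛ y)[2] = 0

x ⊛ y = [0, 2, 0]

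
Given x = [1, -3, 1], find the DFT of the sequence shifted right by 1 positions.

Time shift by 1: X_shifted[k] = ω_3^(1k) · X[k]
Shifted x = [1, 1, -3]

DFT(x[n-1]) = [-1, 2.0000-3.4641i, 2.0000+3.4641i]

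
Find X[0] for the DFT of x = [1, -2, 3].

X[0] = Σ(n=0 to 2) x[n] · ω_3^0 = Σ x[n]
= (1) + (-2) + (3)

X[0] = 2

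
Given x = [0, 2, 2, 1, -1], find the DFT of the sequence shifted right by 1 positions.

Time shift by 1: X_shifted[k] = ω_5^(1k) · X[k]
Shifted x = [-1, 0, 2, 2, 1]

DFT(x[n-1]) = [4, -3.9271+0.9511i, -0.5729+0.5878i, -0.5729-0.5878i, -3.9271-0.9511i]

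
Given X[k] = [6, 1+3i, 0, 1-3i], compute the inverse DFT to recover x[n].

x[n] = (1/4) Σ(k=0 to 3) X[k] · e^(2πikn/4)

Computing each x[n]:
x[0] = 2
x[1] = 0
x[2] = 1
x[3] = 3

x = [2, 0, 1, 3]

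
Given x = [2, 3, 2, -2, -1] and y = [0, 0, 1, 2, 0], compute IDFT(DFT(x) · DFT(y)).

(x ⊛ y)[n] = Σ(m=0 to 4) x[m] · y[(n-m) mod 5]

Computing each output sample:
(x ⊛ y)[0] = 2
(x ⊛ y)[1] = -5
(x ⊛ y)[2] = 0
(x ⊛ y)[3] = 7
(x ⊛ y)[4] = 8

x ⊛ y = [2, -5, 0, 7, 8]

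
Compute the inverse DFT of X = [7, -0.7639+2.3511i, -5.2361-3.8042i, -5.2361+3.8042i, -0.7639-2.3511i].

x[n] = (1/5) Σ(k=0 to 4) X[k] · e^(2πikn/5)

Computing each x[n]:
x[0] = -1
x[1] = 3
x[2] = -1
x[3] = 3
x[4] = 3

x = [-1, 3, -1, 3, 3]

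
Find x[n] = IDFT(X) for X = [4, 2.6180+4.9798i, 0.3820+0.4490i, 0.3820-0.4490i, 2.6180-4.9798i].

x[n] = (1/5) Σ(k=0 to 4) X[k] · e^(2πikn/5)

Computing each x[n]:
x[0] = 2
x[1] = -1
x[2] = -1
x[3] = 1
x[4] = 3

x = [2, -1, -1, 1, 3]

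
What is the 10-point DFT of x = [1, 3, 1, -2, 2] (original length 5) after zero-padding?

Original 5-point DFT: [5, 3.3541-2.7144i, -3.3541+2.2654i, -3.3541-2.2654i, 3.3541+2.7144i]
Zero-padded 10-point DFT provides frequency interpolation.

DFT_10([x, 0, ...]) = [5, 2.7361-1.9879i, 3.3541-2.7144i, -1.7361-5.3431i, -3.3541+2.2654i, 3, -3.3541-2.2654i, -1.7361+5.3431i, 3.3541+2.7144i, 2.7361+1.9879i]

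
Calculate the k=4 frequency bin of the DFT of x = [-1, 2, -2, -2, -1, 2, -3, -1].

X[4] = Σ(n=0 to 7) x[n] · ω_8^(4n) where ω_8 = e^(-2πi/8)
= (-1)·ω_8^0 + (2)·ω_8^4 + (-2)·ω_8^8 + (-2)·ω_8^12 + (-1)·ω_8^16 + (2)·ω_8^20 + (-3)·ω_8^24 + (-1)·ω_8^28

X[4] = -8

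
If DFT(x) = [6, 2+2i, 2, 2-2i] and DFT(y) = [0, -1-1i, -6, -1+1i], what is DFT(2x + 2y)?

By linearity: DFT(2x + 2y) = 2·DFT(x) + 2·DFT(y)
= 2·[6, 2+2i, 2, 2-2i] + 2·[0, -1-1i, -6, -1+1i]

Computing element-wise:
Z[0] = 2·(6) + 2·(0) = 12
Z[1] = 2·(2+2i) + 2·(-1-1i) = 2+2i
Z[2] = 2·(2) + 2·(-6) = -8
Z[3] = 2·(2-2i) + 2·(-1+1i) = 2-2i

DFT(2x + 2y) = 2·X + 2·Y = [12, 2+2i, -8, 2-2i]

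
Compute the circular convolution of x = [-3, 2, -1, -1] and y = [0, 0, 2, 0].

(x ⊛ y)[n] = Σ(m=0 to 3) x[m] · y[(n-m) mod 4]

Computing each output sample:
(x ⊛ y)[0] = -2
(x ⊛ y)[1] = -2
(x ⊛ y)[2] = -6
(x ⊛ y)[3] = 4

x ⊛ y = [-2, -2, -6, 4]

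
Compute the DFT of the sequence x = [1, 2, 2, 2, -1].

X[k] = Σ(n=0 to 4) x[n] · ω_5^(nk)
where ω_5 = e^(-2πi/5)

Computing each X[k]:
X[0] = 6
X[1] = -1.9271-2.8532i
X[2] = 1.4271-1.7634i
X[3] = 1.4271+1.7634i
X[4] = -1.9271+2.8532i

X = [6, -1.9271-2.8532i, 1.4271-1.7634i, 1.4271+1.7634i, -1.9271+2.8532i]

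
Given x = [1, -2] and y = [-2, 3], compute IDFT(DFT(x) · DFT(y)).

(x ⊛ y)[n] = Σ(m=0 to 1) x[m] · y[(n-m) mod 2]

Computing each output sample:
(x ⊛ y)[0] = -8
(x ⊛ y)[1] = 7

x ⊛ y = [-8, 7]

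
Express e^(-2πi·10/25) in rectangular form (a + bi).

ω_25^10 = e^(-2πi·10/25)
= cos(-2π·10/25) + i·sin(-2π·10/25)
= cos(-20π/25) + i·sin(-20π/25)

ω_25^10 = cos(-20π/25) + i·sin(-20π/25) = -0.8090-0.5878i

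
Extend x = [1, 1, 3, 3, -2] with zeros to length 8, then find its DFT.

Original 5-point DFT: [6, -4.1631-2.8532i, 3.6631-1.7634i, 3.6631+1.7634i, -4.1631+2.8532i]
Zero-padded 8-point DFT provides frequency interpolation.

DFT_8([x, 0, ...]) = [6, 1.5858-5.8284i, -4+2i, 4.4142+0.1716i, -2, 4.4142-0.1716i, -4-2i, 1.5858+5.8284i]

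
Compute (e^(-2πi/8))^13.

Since ω_8^8 = 1, powers reduce modulo 8.
13 mod 8 = 5
So ω_8^13 = ω_8^5 = e^(-2πi·5/8)

ω_8^13 = ω_8^5 = -0.7071+0.7071i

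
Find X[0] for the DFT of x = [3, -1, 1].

X[0] = Σ(n=0 to 2) x[n] · ω_3^0 = Σ x[n]
= (3) + (-1) + (1)

X[0] = 3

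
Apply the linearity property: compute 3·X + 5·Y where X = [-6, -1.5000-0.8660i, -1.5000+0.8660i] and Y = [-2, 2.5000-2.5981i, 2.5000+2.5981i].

By linearity: DFT(3x + 5y) = 3·DFT(x) + 5·DFT(y)
= 3·[-6, -1.5000-0.8660i, -1.5000+0.8660i] + 5·[-2, 2.5000-2.5981i, 2.5000+2.5981i]

Computing element-wise:
Z[0] = 3·(-6) + 5·(-2) = -28
Z[1] = 3·(-1.5000-0.8660i) + 5·(2.5000-2.5981i) = 8.0000-15.5885i
Z[2] = 3·(-1.5000+0.8660i) + 5·(2.5000+2.5981i) = 8.0000+15.5885i

DFT(3x + 5y) = 3·X + 5·Y = [-28, 8.0000-15.5885i, 8.0000+15.5885i]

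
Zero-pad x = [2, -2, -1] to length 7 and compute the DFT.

Original 3-point DFT: [-1, 3.5000+0.8660i, 3.5000-0.8660i]
Zero-padded 7-point DFT provides frequency interpolation.

DFT_7([x, 0, ...]) = [-1, 0.9755+2.5386i, 3.3460+1.5160i, 3.1784+0.0859i, 3.1784-0.0859i, 3.3460-1.5160i, 0.9755-2.5386i]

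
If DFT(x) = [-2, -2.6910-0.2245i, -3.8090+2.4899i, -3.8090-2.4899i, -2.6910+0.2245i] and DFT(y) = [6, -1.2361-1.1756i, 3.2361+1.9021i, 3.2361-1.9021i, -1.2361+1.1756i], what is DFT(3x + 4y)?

By linearity: DFT(3x + 4y) = 3·DFT(x) + 4·DFT(y)
= 3·[-2, -2.6910-0.2245i, -3.8090+2.4899i, -3.8090-2.4899i, -2.6910+0.2245i] + 4·[6, -1.2361-1.1756i, 3.2361+1.9021i, 3.2361-1.9021i, -1.2361+1.1756i]

Computing element-wise:
Z[0] = 3·(-2) + 4·(6) = 18
Z[1] = 3·(-2.6910-0.2245i) + 4·(-1.2361-1.1756i) = -13.0174-5.3759i
Z[2] = 3·(-3.8090+2.4899i) + 4·(3.2361+1.9021i) = 1.5174+15.0781i
Z[3] = 3·(-3.8090-2.4899i) + 4·(3.2361-1.9021i) = 1.5174-15.0781i
Z[4] = 3·(-2.6910+0.2245i) + 4·(-1.2361+1.1756i) = -13.0174+5.3759i

DFT(3x + 4y) = 3·X + 4·Y = [18, -13.0174-5.3759i, 1.5174+15.0781i, 1.5174-15.0781i, -13.0174+5.3759i]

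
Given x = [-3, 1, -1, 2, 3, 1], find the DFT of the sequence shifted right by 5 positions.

Time shift by 5: X_shifted[k] = ω_6^(5k) · X[k]
Shifted x = [1, -1, 2, 3, 1, -3]

DFT(x[n-5]) = [3, -5.5000-2.5981i, 4.5000-0.8660i, 5, 4.5000+0.8660i, -5.5000+2.5981i]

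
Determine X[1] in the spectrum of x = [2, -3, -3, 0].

X[1] = Σ(n=0 to 3) x[n] · ω_4^(1n) where ω_4 = e^(-2πi/4)
= (2)·ω_4^0 + (-3)·ω_4^1 + (-3)·ω_4^2 + (0)·ω_4^3

X[1] = 5+3i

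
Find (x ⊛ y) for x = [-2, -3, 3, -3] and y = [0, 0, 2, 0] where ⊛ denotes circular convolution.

(x ⊛ y)[n] = Σ(m=0 to 3) x[m] · y[(n-m) mod 4]

Computing each output sample:
(x ⊛ y)[0] = 6
(x ⊛ y)[1] = -6
(x ⊛ y)[2] = -4
(x ⊛ y)[3] = -6

x ⊛ y = [6, -6, -4, -6]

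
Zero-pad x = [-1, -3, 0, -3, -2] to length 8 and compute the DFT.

Original 5-point DFT: [-9, -0.1180-0.8123i, 2.1180+3.4410i, 2.1180-3.4410i, -0.1180+0.8123i]
Zero-padded 8-point DFT provides frequency interpolation.

DFT_8([x, 0, ...]) = [-9, 1.0000+4.2426i, -3, 1.0000+4.2426i, 3, 1.0000-4.2426i, -3, 1.0000-4.2426i]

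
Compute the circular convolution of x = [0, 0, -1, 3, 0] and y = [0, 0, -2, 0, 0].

(x ⊛ y)[n] = Σ(m=0 to 4) x[m] · y[(n-m) mod 5]

Computing each output sample:
(x ⊛ y)[0] = -6
(x ⊛ y)[1] = 0
(x ⊛ y)[2] = 0
(x ⊛ y)[3] = 0
(x ⊛ y)[4] = 2

x ⊛ y = [-6, 0, 0, 0, 2]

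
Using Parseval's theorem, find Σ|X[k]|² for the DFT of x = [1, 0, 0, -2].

Parseval: Σ|x[n]|² = (1/N)Σ|X[k]|², so Σ|X[k]|² = N·Σ|x[n]|² = 4·5.0000

Σ|X[k]|² = N·Σ|x[n]|² = 4·5.0000 = 20.0000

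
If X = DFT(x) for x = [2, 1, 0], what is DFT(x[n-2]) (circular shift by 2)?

Time shift by 2: X_shifted[k] = ω_3^(2k) · X[k]
Shifted x = [1, 0, 2]

DFT(x[n-2]) = [3, 1.7321i, -1.7321i]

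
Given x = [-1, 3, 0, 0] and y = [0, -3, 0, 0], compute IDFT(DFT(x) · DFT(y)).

(x ⊛ y)[n] = Σ(m=0 to 3) x[m] · y[(n-m) mod 4]

Computing each output sample:
(x ⊛ y)[0] = 0
(x ⊛ y)[1] = 3
(x ⊛ y)[2] = -9
(x ⊛ y)[3] = 0

x ⊛ y = [0, 3, -9, 0]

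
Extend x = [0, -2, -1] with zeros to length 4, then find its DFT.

Original 3-point DFT: [-3, 1.5000+0.8660i, 1.5000-0.8660i]
Zero-padded 4-point DFT provides frequency interpolation.

DFT_4([x, 0, ...]) = [-3, 1+2i, 1, 1-2i]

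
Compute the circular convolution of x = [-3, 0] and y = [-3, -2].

(x ⊛ y)[n] = Σ(m=0 to 1) x[m] · y[(n-m) mod 2]

Computing each output sample:
(x ⊛ y)[0] = 9
(x ⊛ y)[1] = 6

x ⊛ y = [9, 6]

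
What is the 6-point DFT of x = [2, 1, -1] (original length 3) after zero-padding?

Original 3-point DFT: [2, 2.0000-1.7321i, 2.0000+1.7321i]
Zero-padded 6-point DFT provides frequency interpolation.

DFT_6([x, 0, ...]) = [2, 3, 2.0000-1.7321i, 0, 2.0000+1.7321i, 3]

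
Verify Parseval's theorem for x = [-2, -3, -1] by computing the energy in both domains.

Time domain:
Σ|x[n]|² = |-2|² + |-3|² + |-1|² = 14.0000

Frequency domain:
(1/3)Σ|X[k]|² = (1/3)(|-6|² + |1.7321i|² + |-1.7321i|²) = (1/3)·42.0000 = 14.0000

Both sides agree, confirming Parseval's theorem.

Σ|x[n]|² = (1/N)Σ|X[k]|² = 14.0000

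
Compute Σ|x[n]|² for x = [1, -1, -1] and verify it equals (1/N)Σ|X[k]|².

Time domain:
Σ|x[n]|² = |1|² + |-1|² + |-1|² = 3.0000

Frequency domain:
(1/3)Σ|X[k]|² = (1/3)(|-1|² + |2|² + |2|²) = (1/3)·9.0000 = 3.0000

Both sides agree, confirming Parseval's theorem.

Σ|x[n]|² = (1/N)Σ|X[k]|² = 3.0000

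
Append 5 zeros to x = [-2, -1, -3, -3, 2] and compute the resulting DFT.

Original 5-point DFT: [-7, 3.1631+2.8532i, -4.6631+1.7634i, -4.6631-1.7634i, 3.1631-2.8532i]
Zero-padded 10-point DFT provides frequency interpolation.

DFT_10([x, 0, ...]) = [-7, -4.4271+5.1186i, 3.1631+2.8532i, -1.0729-4.4778i, -4.6631+1.7634i, 1, -4.6631-1.7634i, -1.0729+4.4778i, 3.1631-2.8532i, -4.4271-5.1186i]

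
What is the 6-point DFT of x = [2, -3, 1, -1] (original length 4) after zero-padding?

Original 4-point DFT: [-1, 1+2i, 7, 1-2i]
Zero-padded 6-point DFT provides frequency interpolation.

DFT_6([x, 0, ...]) = [-1, 1.0000+1.7321i, 2.0000+3.4641i, 7, 2.0000-3.4641i, 1.0000-1.7321i]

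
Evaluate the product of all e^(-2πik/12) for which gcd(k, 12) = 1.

The primitive 12th roots of unity are ω_12^k for k coprime to 12: k ∈ {1, 5, 7, 11}
Their product equals the constant term of the cyclotomic polynomial Φ_12(x) up to sign.
For n ≥ 3, the product of all primitive nth roots of unity is 1. (For n=1 it is 1; for n=2 it is -1.)

1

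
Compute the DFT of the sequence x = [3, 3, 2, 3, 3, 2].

X[k] = Σ(n=0 to 5) x[n] · ω_6^(nk)
where ω_6 = e^(-2πi/6)

Computing each X[k]:
X[0] = 16
X[1] = 0
X[2] = 1.0000-1.7321i
X[3] = 0
X[4] = 1.0000+1.7321i
X[5] = 0

X = [16, 0, 1.0000-1.7321i, 0, 1.0000+1.7321i, 0]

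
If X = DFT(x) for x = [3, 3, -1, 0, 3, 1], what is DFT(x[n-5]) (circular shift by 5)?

Time shift by 5: X_shifted[k] = ω_6^(5k) · X[k]
Shifted x = [3, -1, 0, 3, 1, 3]

DFT(x[n-5]) = [9, 0.5000+4.3301i, 4.5000+2.5981i, -1, 4.5000-2.5981i, 0.5000-4.3301i]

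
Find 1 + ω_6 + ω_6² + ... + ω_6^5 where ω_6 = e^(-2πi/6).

Sum of all nth roots of unity equals 0 for n > 1 (geometric series with r ≠ 1).

0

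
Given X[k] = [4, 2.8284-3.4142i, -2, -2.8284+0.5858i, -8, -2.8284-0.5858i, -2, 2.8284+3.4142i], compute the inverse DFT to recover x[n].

x[n] = (1/8) Σ(k=0 to 7) X[k] · e^(2πikn/8)

Computing each x[n]:
x[0] = -1
x[1] = 3
x[2] = 1
x[3] = 1
x[4] = -1
x[5] = 0
x[6] = -1
x[7] = 2

x = [-1, 3, 1, 1, -1, 0, -1, 2]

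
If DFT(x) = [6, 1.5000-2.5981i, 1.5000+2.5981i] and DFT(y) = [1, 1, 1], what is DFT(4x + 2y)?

By linearity: DFT(4x + 2y) = 4·DFT(x) + 2·DFT(y)
= 4·[6, 1.5000-2.5981i, 1.5000+2.5981i] + 2·[1, 1, 1]

Computing element-wise:
Z[0] = 4·(6) + 2·(1) = 26
Z[1] = 4·(1.5000-2.5981i) + 2·(1) = 8.0000-10.3924i
Z[2] = 4·(1.5000+2.5981i) + 2·(1) = 8.0000+10.3924i

DFT(4x + 2y) = 4·X + 2·Y = [26, 8.0000-10.3924i, 8.0000+10.3924i]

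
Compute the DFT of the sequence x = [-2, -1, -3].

X[k] = Σ(n=0 to 2) x[n] · ω_3^(nk)
where ω_3 = e^(-2πi/3)

Computing each X[k]:
X[0] = -6
X[1] = -1.7321i
X[2] = 1.7321i

X = [-6, -1.7321i, 1.7321i]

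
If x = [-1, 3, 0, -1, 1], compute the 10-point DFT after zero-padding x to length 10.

Original 5-point DFT: [2, 1.0451-2.4899i, -4.5451-0.2245i, -4.5451+0.2245i, 1.0451+2.4899i]
Zero-padded 10-point DFT provides frequency interpolation.

DFT_10([x, 0, ...]) = [2, 0.9271-1.4001i, 1.0451-2.4899i, -2.4271-4.3920i, -4.5451-0.2245i, -2, -4.5451+0.2245i, -2.4271+4.3920i, 1.0451+2.4899i, 0.9271+1.4001i]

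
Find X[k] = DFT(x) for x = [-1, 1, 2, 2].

X[k] = Σ(n=0 to 3) x[n] · ω_4^(nk)
where ω_4 = e^(-2πi/4)

Computing each X[k]:
X[0] = 4
X[1] = -3+1i
X[2] = -2
X[3] = -3-1i

X = [4, -3+1i, -2, -3-1i]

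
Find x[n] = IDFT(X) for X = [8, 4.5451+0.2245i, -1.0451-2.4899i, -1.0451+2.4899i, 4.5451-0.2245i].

x[n] = (1/5) Σ(k=0 to 4) X[k] · e^(2πikn/5)

Computing each x[n]:
x[0] = 3
x[1] = 3
x[2] = -1
x[3] = 1
x[4] = 2

x = [3, 3, -1, 1, 2]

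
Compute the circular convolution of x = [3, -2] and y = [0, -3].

(x ⊛ y)[n] = Σ(m=0 to 1) x[m] · y[(n-m) mod 2]

Computing each output sample:
(x ⊛ y)[0] = 6
(x ⊛ y)[1] = -9

x ⊛ y = [6, -9]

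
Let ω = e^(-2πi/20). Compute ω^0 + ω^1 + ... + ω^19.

Sum of all nth roots of unity equals 0 for n > 1 (geometric series with r ≠ 1).

0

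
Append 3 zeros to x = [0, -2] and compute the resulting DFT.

Original 2-point DFT: [-2, 2]
Zero-padded 5-point DFT provides frequency interpolation.

DFT_5([x, 0, ...]) = [-2, -0.6180+1.9021i, 1.6180+1.1756i, 1.6180-1.1756i, -0.6180-1.9021i]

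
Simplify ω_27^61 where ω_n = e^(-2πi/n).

Since ω_27^27 = 1, powers reduce modulo 27.
61 mod 27 = 7
So ω_27^61 = ω_27^7 = e^(-2πi·7/27)

ω_27^61 = ω_27^7 = -0.0581-0.9983i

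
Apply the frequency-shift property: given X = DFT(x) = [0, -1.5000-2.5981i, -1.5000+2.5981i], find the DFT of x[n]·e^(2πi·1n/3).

Modulation property: DFT(ω_3^(-1n)·x[n]) = X[(k-1) mod 3], so circularly shift X by 1 positions.

X[k-1] = [-1.5000+2.5981i, 0, -1.5000-2.5981i]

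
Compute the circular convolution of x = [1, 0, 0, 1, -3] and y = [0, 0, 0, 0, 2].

(x ⊛ y)[n] = Σ(m=0 to 4) x[m] · y[(n-m) mod 5]

Computing each output sample:
(x ⊛ y)[0] = 0
(x ⊛ y)[1] = 0
(x ⊛ y)[2] = 2
(x ⊛ y)[3] = -6
(x ⊛ y)[4] = 2

x ⊛ y = [0, 0, 2, -6, 2]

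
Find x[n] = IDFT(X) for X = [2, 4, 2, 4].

x[n] = (1/4) Σ(k=0 to 3) X[k] · e^(2πikn/4)

Computing each x[n]:
x[0] = 3
x[1] = 0
x[2] = -1
x[3] = 0

x = [3, 0, -1, 0]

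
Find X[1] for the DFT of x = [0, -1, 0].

X[1] = Σ(n=0 to 2) x[n] · ω_3^(1n) where ω_3 = e^(-2πi/3)
= (0)·ω_3^0 + (-1)·ω_3^1 + (0)·ω_3^2

X[1] = 0.5000+0.8660i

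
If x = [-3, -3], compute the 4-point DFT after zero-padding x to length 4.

Original 2-point DFT: [-6, 0]
Zero-padded 4-point DFT provides frequency interpolation.

DFT_4([x, 0, ...]) = [-6, -3+3i, 0, -3-3i]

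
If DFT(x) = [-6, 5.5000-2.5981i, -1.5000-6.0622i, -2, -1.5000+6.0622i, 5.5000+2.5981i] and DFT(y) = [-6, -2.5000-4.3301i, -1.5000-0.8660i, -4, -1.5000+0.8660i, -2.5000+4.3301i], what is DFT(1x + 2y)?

By linearity: DFT(1x + 2y) = 1·DFT(x) + 2·DFT(y)
= 1·[-6, 5.5000-2.5981i, -1.5000-6.0622i, -2, -1.5000+6.0622i, 5.5000+2.5981i] + 2·[-6, -2.5000-4.3301i, -1.5000-0.8660i, -4, -1.5000+0.8660i, -2.5000+4.3301i]

Computing element-wise:
Z[0] = 1·(-6) + 2·(-6) = -18
Z[1] = 1·(5.5000-2.5981i) + 2·(-2.5000-4.3301i) = 0.5000-11.2583i
Z[2] = 1·(-1.5000-6.0622i) + 2·(-1.5000-0.8660i) = -4.5000-7.7942i
Z[3] = 1·(-2) + 2·(-4) = -10
Z[4] = 1·(-1.5000+6.0622i) + 2·(-1.5000+0.8660i) = -4.5000+7.7942i
Z[5] = 1·(5.5000+2.5981i) + 2·(-2.5000+4.3301i) = 0.5000+11.2583i

DFT(1x + 2y) = 1·X + 2·Y = [-18, 0.5000-11.2583i, -4.5000-7.7942i, -10, -4.5000+7.7942i, 0.5000+11.2583i]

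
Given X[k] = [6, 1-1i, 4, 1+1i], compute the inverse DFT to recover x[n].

x[n] = (1/4) Σ(k=0 to 3) X[k] · e^(2πikn/4)

Computing each x[n]:
x[0] = 3
x[1] = 1
x[2] = 2
x[3] = 0

x = [3, 1, 2, 0]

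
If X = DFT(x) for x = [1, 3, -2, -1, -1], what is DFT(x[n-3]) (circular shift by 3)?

Time shift by 3: X_shifted[k] = ω_5^(3k) · X[k]
Shifted x = [-2, -1, -1, 1, 3]

DFT(x[n-3]) = [0, -1.3820+4.9798i, -3.6180+0.4490i, -3.6180-0.4490i, -1.3820-4.9798i]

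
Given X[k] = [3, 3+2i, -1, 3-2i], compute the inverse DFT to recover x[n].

x[n] = (1/4) Σ(k=0 to 3) X[k] · e^(2πikn/4)

Computing each x[n]:
x[0] = 2
x[1] = 0
x[2] = -1
x[3] = 2

x = [2, 0, -1, 2]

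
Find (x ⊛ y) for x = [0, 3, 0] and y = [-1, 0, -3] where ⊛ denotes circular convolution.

(x ⊛ y)[n] = Σ(m=0 to 2) x[m] · y[(n-m) mod 3]

Computing each output sample:
(x ⊛ y)[0] = -9
(x ⊛ y)[1] = -3
(x ⊛ y)[2] = 0

x ⊛ y = [-9, -3, 0]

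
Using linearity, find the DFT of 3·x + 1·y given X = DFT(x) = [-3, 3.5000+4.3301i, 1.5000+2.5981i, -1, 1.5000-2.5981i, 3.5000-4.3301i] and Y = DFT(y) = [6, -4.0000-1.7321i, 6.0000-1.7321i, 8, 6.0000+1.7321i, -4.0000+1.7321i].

By linearity: DFT(3x + 1y) = 3·DFT(x) + 1·DFT(y)
= 3·[-3, 3.5000+4.3301i, 1.5000+2.5981i, -1, 1.5000-2.5981i, 3.5000-4.3301i] + 1·[6, -4.0000-1.7321i, 6.0000-1.7321i, 8, 6.0000+1.7321i, -4.0000+1.7321i]

Computing element-wise:
Z[0] = 3·(-3) + 1·(6) = -3
Z[1] = 3·(3.5000+4.3301i) + 1·(-4.0000-1.7321i) = 6.5000+11.2582i
Z[2] = 3·(1.5000+2.5981i) + 1·(6.0000-1.7321i) = 10.5000+6.0622i
Z[3] = 3·(-1) + 1·(8) = 5
Z[4] = 3·(1.5000-2.5981i) + 1·(6.0000+1.7321i) = 10.5000-6.0622i
Z[5] = 3·(3.5000-4.3301i) + 1·(-4.0000+1.7321i) = 6.5000-11.2582i

DFT(3x + 1y) = 3·X + 1·Y = [-3, 6.5000+11.2582i, 10.5000+6.0622i, 5, 10.5000-6.0622i, 6.5000-11.2582i]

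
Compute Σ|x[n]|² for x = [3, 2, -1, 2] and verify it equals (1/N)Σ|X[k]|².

Time domain:
Σ|x[n]|² = |3|² + |2|² + |-1|² + |2|² = 18.0000

Frequency domain:
(1/4)Σ|X[k]|² = (1/4)(|6|² + |4|² + |-2|² + |4|²) = (1/4)·72.0000 = 18.0000

Both sides agree, confirming Parseval's theorem.

Σ|x[n]|² = (1/N)Σ|X[k]|² = 18.0000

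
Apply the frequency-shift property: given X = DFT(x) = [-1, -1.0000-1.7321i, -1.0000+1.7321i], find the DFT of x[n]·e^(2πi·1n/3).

Modulation property: DFT(ω_3^(-1n)·x[n]) = X[(k-1) mod 3], so circularly shift X by 1 positions.

X[k-1] = [-1.0000+1.7321i, -1, -1.0000-1.7321i]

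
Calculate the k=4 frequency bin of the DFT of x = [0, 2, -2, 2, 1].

X[4] = Σ(n=0 to 4) x[n] · ω_5^(4n) where ω_5 = e^(-2πi/5)
= (0)·ω_5^0 + (2)·ω_5^4 + (-2)·ω_5^8 + (2)·ω_5^12 + (1)·ω_5^16

X[4] = 0.9271-1.4001i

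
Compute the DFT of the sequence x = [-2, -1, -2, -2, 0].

X[k] = Σ(n=0 to 4) x[n] · ω_5^(nk)
where ω_5 = e^(-2πi/5)

Computing each X[k]:
X[0] = -7
X[1] = 0.9271+0.9511i
X[2] = -2.4271+0.5878i
X[3] = -2.4271-0.5878i
X[4] = 0.9271-0.9511i

X = [-7, 0.9271+0.9511i, -2.4271+0.5878i, -2.4271-0.5878i, 0.9271-0.9511i]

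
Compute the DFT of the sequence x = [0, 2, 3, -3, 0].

X[k] = Σ(n=0 to 4) x[n] · ω_5^(nk)
where ω_5 = e^(-2πi/5)

Computing each X[k]:
X[0] = 2
X[1] = 0.6180-5.4288i
X[2] = -1.6180+4.5308i
X[3] = -1.6180-4.5308i
X[4] = 0.6180+5.4288i

X = [2, 0.6180-5.4288i, -1.6180+4.5308i, -1.6180-4.5308i, 0.6180+5.4288i]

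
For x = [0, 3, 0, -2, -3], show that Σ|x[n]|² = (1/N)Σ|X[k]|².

Time domain:
Σ|x[n]|² = |0|² + |3|² + |0|² + |-2|² + |-3|² = 22.0000

Frequency domain:
(1/5)Σ|X[k]|² = (1/5)(|-2|² + |1.6180-6.8819i|² + |-0.6180-1.6246i|² + |-0.6180+1.6246i|² + |1.6180+6.8819i|²) = (1/5)·110.0000 = 22.0000

Both sides agree, confirming Parseval's theorem.

Σ|x[n]|² = (1/N)Σ|X[k]|² = 22.0000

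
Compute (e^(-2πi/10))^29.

Since ω_10^10 = 1, powers reduce modulo 10.
29 mod 10 = 9
So ω_10^29 = ω_10^9 = e^(-2πi·9/10)

ω_10^29 = ω_10^9 = 0.8090+0.5878i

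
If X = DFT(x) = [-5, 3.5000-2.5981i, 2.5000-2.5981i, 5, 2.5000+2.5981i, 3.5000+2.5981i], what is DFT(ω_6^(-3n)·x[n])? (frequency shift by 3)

Modulation property: DFT(ω_6^(-3n)·x[n]) = X[(k-3) mod 6], so circularly shift X by 3 positions.

X[k-3] = [5, 2.5000+2.5981i, 3.5000+2.5981i, -5, 3.5000-2.5981i, 2.5000-2.5981i]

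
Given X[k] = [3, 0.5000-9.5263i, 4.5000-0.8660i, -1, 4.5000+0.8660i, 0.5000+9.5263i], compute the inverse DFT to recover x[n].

x[n] = (1/6) Σ(k=0 to 5) X[k] · e^(2πikn/6)

Computing each x[n]:
x[0] = 2
x[1] = 3
x[2] = 2
x[3] = 2
x[4] = -3
x[5] = -3

x = [2, 3, 2, 2, -3, -3]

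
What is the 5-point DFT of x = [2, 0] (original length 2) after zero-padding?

Original 2-point DFT: [2, 2]
Zero-padded 5-point DFT provides frequency interpolation.

DFT_5([x, 0, ...]) = [2, 2, 2, 2, 2]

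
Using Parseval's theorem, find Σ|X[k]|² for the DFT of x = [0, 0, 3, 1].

Parseval: Σ|x[n]|² = (1/N)Σ|X[k]|², so Σ|X[k]|² = N·Σ|x[n]|² = 4·10.0000

Σ|X[k]|² = N·Σ|x[n]|² = 4·10.0000 = 40.0000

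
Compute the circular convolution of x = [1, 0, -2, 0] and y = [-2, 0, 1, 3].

(x ⊛ y)[n] = Σ(m=0 to 3) x[m] · y[(n-m) mod 4]

Computing each output sample:
(x ⊛ y)[0] = -4
(x ⊛ y)[1] = -6
(x ⊛ y)[2] = 5
(x ⊛ y)[3] = 3

x ⊛ y = [-4, -6, 5, 3]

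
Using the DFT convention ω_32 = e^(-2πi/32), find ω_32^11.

ω_32^11 = e^(-2πi·11/32)
= cos(-2π·11/32) + i·sin(-2π·11/32)
= cos(-22π/32) + i·sin(-22π/32)

ω_32^11 = cos(-22π/32) + i·sin(-22π/32) = -0.5556-0.8315i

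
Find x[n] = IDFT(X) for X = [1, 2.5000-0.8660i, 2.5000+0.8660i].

x[n] = (1/3) Σ(k=0 to 2) X[k] · e^(2πikn/3)

Computing each x[n]:
x[0] = 2
x[1] = 0
x[2] = -1

x = [2, 0, -1]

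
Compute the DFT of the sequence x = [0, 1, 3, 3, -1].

X[k] = Σ(n=0 to 4) x[n] · ω_5^(nk)
where ω_5 = e^(-2πi/5)

Computing each X[k]:
X[0] = 6
X[1] = -4.8541-1.9021i
X[2] = 1.8541-1.1756i
X[3] = 1.8541+1.1756i
X[4] = -4.8541+1.9021i

X = [6, -4.8541-1.9021i, 1.8541-1.1756i, 1.8541+1.1756i, -4.8541+1.9021i]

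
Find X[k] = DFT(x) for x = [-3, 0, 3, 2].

X[k] = Σ(n=0 to 3) x[n] · ω_4^(nk)
where ω_4 = e^(-2πi/4)

Computing each X[k]:
X[0] = 2
X[1] = -6+2i
X[2] = -2
X[3] = -6-2i

X = [2, -6+2i, -2, -6-2i]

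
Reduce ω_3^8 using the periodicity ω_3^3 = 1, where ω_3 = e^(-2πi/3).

Since ω_3^3 = 1, powers reduce modulo 3.
8 mod 3 = 2
So ω_3^8 = ω_3^2 = e^(-2πi·2/3)

ω_3^8 = ω_3^2 = -0.5000+0.8660i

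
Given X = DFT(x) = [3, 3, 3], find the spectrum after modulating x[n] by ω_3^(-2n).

Modulation property: DFT(ω_3^(-2n)·x[n]) = X[(k-2) mod 3], so circularly shift X by 2 positions.

X[k-2] = [3, 3, 3]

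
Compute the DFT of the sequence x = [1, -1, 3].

X[k] = Σ(n=0 to 2) x[n] · ω_3^(nk)
where ω_3 = e^(-2πi/3)

Computing each X[k]:
X[0] = 3
X[1] = 3.4641i
X[2] = -3.4641i

X = [3, 3.4641i, -3.4641i]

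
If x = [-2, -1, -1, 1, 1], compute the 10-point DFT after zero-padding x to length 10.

Original 5-point DFT: [-2, -2.0000+3.0777i, -2.0000-0.7265i, -2.0000+0.7265i, -2.0000-3.0777i]
Zero-padded 10-point DFT provides frequency interpolation.

DFT_10([x, 0, ...]) = [-2, -4.2361, -2.0000+3.0777i, 0.2361, -2.0000-0.7265i, -2, -2.0000+0.7265i, 0.2361, -2.0000-3.0777i, -4.2361]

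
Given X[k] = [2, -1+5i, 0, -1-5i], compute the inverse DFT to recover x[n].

x[n] = (1/4) Σ(k=0 to 3) X[k] · e^(2πikn/4)

Computing each x[n]:
x[0] = 0
x[1] = -2
x[2] = 1
x[3] = 3

x = [0, -2, 1, 3]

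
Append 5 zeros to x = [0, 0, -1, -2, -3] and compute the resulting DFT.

Original 5-point DFT: [-6, 1.5000-3.4410i, 1.5000-0.8123i, 1.5000+0.8123i, 1.5000+3.4410i]
Zero-padded 10-point DFT provides frequency interpolation.

DFT_10([x, 0, ...]) = [-6, 2.7361+4.6165i, 1.5000-3.4410i, -1.7361+1.0898i, 1.5000-0.8123i, -2, 1.5000+0.8123i, -1.7361-1.0898i, 1.5000+3.4410i, 2.7361-4.6165i]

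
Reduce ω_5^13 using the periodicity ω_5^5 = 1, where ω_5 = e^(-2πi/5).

Since ω_5^5 = 1, powers reduce modulo 5.
13 mod 5 = 3
So ω_5^13 = ω_5^3 = e^(-2πi·3/5)

ω_5^13 = ω_5^3 = -0.8090+0.5878i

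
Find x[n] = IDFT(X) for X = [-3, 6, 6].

x[n] = (1/3) Σ(k=0 to 2) X[k] · e^(2πikn/3)

Computing each x[n]:
x[0] = 3
x[1] = -3
x[2] = -3

x = [3, -3, -3]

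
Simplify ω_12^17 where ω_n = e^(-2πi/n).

Since ω_12^12 = 1, powers reduce modulo 12.
17 mod 12 = 5
So ω_12^17 = ω_12^5 = e^(-2πi·5/12)

ω_12^17 = ω_12^5 = -0.8660-0.5000i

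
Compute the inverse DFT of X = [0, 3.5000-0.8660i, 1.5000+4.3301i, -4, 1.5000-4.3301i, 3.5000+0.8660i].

x[n] = (1/6) Σ(k=0 to 5) X[k] · e^(2πikn/6)

Computing each x[n]:
x[0] = 1
x[1] = 0
x[2] = 0
x[3] = 0
x[4] = -3
x[5] = 2

x = [1, 0, 0, 0, -3, 2]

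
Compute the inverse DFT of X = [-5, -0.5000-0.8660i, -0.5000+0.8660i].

x[n] = (1/3) Σ(k=0 to 2) X[k] · e^(2πikn/3)

Computing each x[n]:
x[0] = -2
x[1] = -1
x[2] = -2

x = [-2, -1, -2]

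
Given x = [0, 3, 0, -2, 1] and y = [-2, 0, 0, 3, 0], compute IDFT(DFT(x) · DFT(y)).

(x ⊛ y)[n] = Σ(m=0 to 4) x[m] · y[(n-m) mod 5]

Computing each output sample:
(x ⊛ y)[0] = 0
(x ⊛ y)[1] = -12
(x ⊛ y)[2] = 3
(x ⊛ y)[3] = 4
(x ⊛ y)[4] = 7

x ⊛ y = [0, -12, 3, 4, 7]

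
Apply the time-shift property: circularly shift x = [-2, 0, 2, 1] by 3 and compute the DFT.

Time shift by 3: X_shifted[k] = ω_4^(3k) · X[k]
Shifted x = [0, 2, 1, -2]

DFT(x[n-3]) = [1, -1-4i, 1, -1+4i]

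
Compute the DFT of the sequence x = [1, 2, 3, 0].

X[k] = Σ(n=0 to 3) x[n] · ω_4^(nk)
where ω_4 = e^(-2πi/4)

Computing each X[k]:
X[0] = 6
X[1] = -2-2i
X[2] = 2
X[3] = -2+2i

X = [6, -2-2i, 2, -2+2i]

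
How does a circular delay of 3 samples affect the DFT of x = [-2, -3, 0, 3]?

Time shift by 3: X_shifted[k] = ω_4^(3k) · X[k]
Shifted x = [-3, 0, 3, -2]

DFT(x[n-3]) = [-2, -6-2i, 2, -6+2i]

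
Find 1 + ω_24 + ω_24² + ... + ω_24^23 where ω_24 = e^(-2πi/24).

Sum of all nth roots of unity equals 0 for n > 1 (geometric series with r ≠ 1).

0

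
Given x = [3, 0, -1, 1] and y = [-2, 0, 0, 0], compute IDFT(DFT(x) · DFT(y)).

(x ⊛ y)[n] = Σ(m=0 to 3) x[m] · y[(n-m) mod 4]

Computing each output sample:
(x ⊛ y)[0] = -6
(x ⊛ y)[1] = 0
(x ⊛ y)[2] = 2
(x ⊛ y)[3] = -2

x ⊛ y = [-6, 0, 2, -2]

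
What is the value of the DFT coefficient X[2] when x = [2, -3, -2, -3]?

X[2] = Σ(n=0 to 3) x[n] · ω_4^(2n) where ω_4 = e^(-2πi/4)
= (2)·ω_4^0 + (-3)·ω_4^2 + (-2)·ω_4^4 + (-3)·ω_4^6

X[2] = 6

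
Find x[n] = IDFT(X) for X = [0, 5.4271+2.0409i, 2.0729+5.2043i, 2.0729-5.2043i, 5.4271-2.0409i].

x[n] = (1/5) Σ(k=0 to 4) X[k] · e^(2πikn/5)

Computing each x[n]:
x[0] = 3
x[1] = -2
x[2] = 0
x[3] = -3
x[4] = 2

x = [3, -2, 0, -3, 2]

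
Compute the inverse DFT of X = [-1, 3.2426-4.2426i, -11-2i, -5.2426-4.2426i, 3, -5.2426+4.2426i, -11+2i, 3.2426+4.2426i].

x[n] = (1/8) Σ(k=0 to 7) X[k] · e^(2πikn/8)

Computing each x[n]:
x[0] = -3
x[1] = 3
x[2] = 3
x[3] = -1
x[4] = -2
x[5] = -3
x[6] = 3
x[7] = -1

x = [-3, 3, 3, -1, -2, -3, 3, -1]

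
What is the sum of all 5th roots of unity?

Sum of all nth roots of unity equals 0 for n > 1 (geometric series with r ≠ 1).

0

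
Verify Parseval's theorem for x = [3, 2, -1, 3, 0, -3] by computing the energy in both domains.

Time domain:
Σ|x[n]|² = |3|² + |2|² + |-1|² + |3|² + |0|² + |-3|² = 32.0000

Frequency domain:
(1/6)Σ|X[k]|² = (1/6)(|4|² + |-3.4641i|² + |7.0000-5.1962i|² + |0|² + |7.0000+5.1962i|² + |3.4641i|²) = (1/6)·192.0000 = 32.0000

Both sides agree, confirming Parseval's theorem.

Σ|x[n]|² = (1/N)Σ|X[k]|² = 32.0000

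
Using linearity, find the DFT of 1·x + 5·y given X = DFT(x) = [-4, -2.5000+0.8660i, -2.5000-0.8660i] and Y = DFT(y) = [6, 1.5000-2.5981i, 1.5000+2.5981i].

By linearity: DFT(1x + 5y) = 1·DFT(x) + 5·DFT(y)
= 1·[-4, -2.5000+0.8660i, -2.5000-0.8660i] + 5·[6, 1.5000-2.5981i, 1.5000+2.5981i]

Computing element-wise:
Z[0] = 1·(-4) + 5·(6) = 26
Z[1] = 1·(-2.5000+0.8660i) + 5·(1.5000-2.5981i) = 5.0000-12.1245i
Z[2] = 1·(-2.5000-0.8660i) + 5·(1.5000+2.5981i) = 5.0000+12.1245i

DFT(1x + 5y) = 1·X + 5·Y = [26, 5.0000-12.1245i, 5.0000+12.1245i]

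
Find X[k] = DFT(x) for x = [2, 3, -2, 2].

X[k] = Σ(n=0 to 3) x[n] · ω_4^(nk)
where ω_4 = e^(-2πi/4)

Computing each X[k]:
X[0] = 5
X[1] = 4-1i
X[2] = -5
X[3] = 4+1i

X = [5, 4-1i, -5, 4+1i]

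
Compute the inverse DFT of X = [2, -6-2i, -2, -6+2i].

x[n] = (1/4) Σ(k=0 to 3) X[k] · e^(2πikn/4)

Computing each x[n]:
x[0] = -3
x[1] = 2
x[2] = 3
x[3] = 0

x = [-3, 2, 3, 0]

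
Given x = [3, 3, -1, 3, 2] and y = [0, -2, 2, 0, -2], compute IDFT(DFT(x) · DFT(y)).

(x ⊛ y)[n] = Σ(m=0 to 4) x[m] · y[(n-m) mod 5]

Computing each output sample:
(x ⊛ y)[0] = -4
(x ⊛ y)[1] = 0
(x ⊛ y)[2] = -6
(x ⊛ y)[3] = 4
(x ⊛ y)[4] = -14

x ⊛ y = [-4, 0, -6, 4, -14]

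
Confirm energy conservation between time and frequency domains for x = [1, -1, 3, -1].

Time domain:
Σ|x[n]|² = |1|² + |-1|² + |3|² + |-1|² = 12.0000

Frequency domain:
(1/4)Σ|X[k]|² = (1/4)(|2|² + |-2|² + |6|² + |-2|²) = (1/4)·48.0000 = 12.0000

Both sides agree, confirming Parseval's theorem.

Σ|x[n]|² = (1/N)Σ|X[k]|² = 12.0000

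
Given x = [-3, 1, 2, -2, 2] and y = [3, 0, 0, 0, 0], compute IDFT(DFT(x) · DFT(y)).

(x ⊛ y)[n] = Σ(m=0 to 4) x[m] · y[(n-m) mod 5]

Computing each output sample:
(x ⊛ y)[0] = -9
(x ⊛ y)[1] = 3
(x ⊛ y)[2] = 6
(x ⊛ y)[3] = -6
(x ⊛ y)[4] = 6

x ⊛ y = [-9, 3, 6, -6, 6]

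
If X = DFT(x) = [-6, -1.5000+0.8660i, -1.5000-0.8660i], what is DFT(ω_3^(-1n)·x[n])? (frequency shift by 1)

Modulation property: DFT(ω_3^(-1n)·x[n]) = X[(k-1) mod 3], so circularly shift X by 1 positions.

X[k-1] = [-1.5000-0.8660i, -6, -1.5000+0.8660i]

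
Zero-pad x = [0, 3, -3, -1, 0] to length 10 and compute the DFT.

Original 5-point DFT: [-1, 4.1631-1.6776i, -3.6631-3.6655i, -3.6631+3.6655i, 4.1631+1.6776i]
Zero-padded 10-point DFT provides frequency interpolation.

DFT_10([x, 0, ...]) = [-1, 1.8090+2.0409i, 4.1631-1.6776i, 0.6910-5.2043i, -3.6631-3.6655i, -5, -3.6631+3.6655i, 0.6910+5.2043i, 4.1631+1.6776i, 1.8090-2.0409i]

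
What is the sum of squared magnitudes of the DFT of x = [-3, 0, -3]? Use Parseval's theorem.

Parseval: Σ|x[n]|² = (1/N)Σ|X[k]|², so Σ|X[k]|² = N·Σ|x[n]|² = 3·18.0000

Σ|X[k]|² = N·Σ|x[n]|² = 3·18.0000 = 54.0000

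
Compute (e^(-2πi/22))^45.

Since ω_22^22 = 1, powers reduce modulo 22.
45 mod 22 = 1
So ω_22^45 = ω_22^1 = e^(-2πi·1/22)

ω_22^45 = ω_22^1 = 0.9595-0.2817i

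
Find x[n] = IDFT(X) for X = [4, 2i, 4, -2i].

x[n] = (1/4) Σ(k=0 to 3) X[k] · e^(2πikn/4)

Computing each x[n]:
x[0] = 2
x[1] = -1
x[2] = 2
x[3] = 1

x = [2, -1, 2, 1]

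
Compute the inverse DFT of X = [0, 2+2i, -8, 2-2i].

x[n] = (1/4) Σ(k=0 to 3) X[k] · e^(2πikn/4)

Computing each x[n]:
x[0] = -1
x[1] = 1
x[2] = -3
x[3] = 3

x = [-1, 1, -3, 3]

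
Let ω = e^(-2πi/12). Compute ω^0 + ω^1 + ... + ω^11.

Sum of all nth roots of unity equals 0 for n > 1 (geometric series with r ≠ 1).

0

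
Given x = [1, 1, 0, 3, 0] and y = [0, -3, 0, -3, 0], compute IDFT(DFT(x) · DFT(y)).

(x ⊛ y)[n] = Σ(m=0 to 4) x[m] · y[(n-m) mod 5]

Computing each output sample:
(x ⊛ y)[0] = 0
(x ⊛ y)[1] = -12
(x ⊛ y)[2] = -3
(x ⊛ y)[3] = -3
(x ⊛ y)[4] = -12

x ⊛ y = [0, -12, -3, -3, -12]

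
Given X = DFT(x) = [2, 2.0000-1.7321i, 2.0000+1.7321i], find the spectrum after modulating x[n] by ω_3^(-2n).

Modulation property: DFT(ω_3^(-2n)·x[n]) = X[(k-2) mod 3], so circularly shift X by 2 positions.

X[k-2] = [2.0000-1.7321i, 2.0000+1.7321i, 2]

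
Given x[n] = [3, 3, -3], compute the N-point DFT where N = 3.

X[k] = Σ(n=0 to 2) x[n] · ω_3^(nk)
where ω_3 = e^(-2πi/3)

Computing each X[k]:
X[0] = 3
X[1] = 3.0000-5.1962i
X[2] = 3.0000+5.1962i

X = [3, 3.0000-5.1962i, 3.0000+5.1962i]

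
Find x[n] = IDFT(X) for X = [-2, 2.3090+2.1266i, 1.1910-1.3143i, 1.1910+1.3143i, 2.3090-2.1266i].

x[n] = (1/5) Σ(k=0 to 4) X[k] · e^(2πikn/5)

Computing each x[n]:
x[0] = 1
x[1] = -1
x[2] = -2
x[3] = 0
x[4] = 0

x = [1, -1, -2, 0, 0]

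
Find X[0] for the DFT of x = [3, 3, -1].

X[0] = Σ(n=0 to 2) x[n] · ω_3^0 = Σ x[n]
= (3) + (3) + (-1)

X[0] = 5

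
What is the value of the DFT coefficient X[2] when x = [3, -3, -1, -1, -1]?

X[2] = Σ(n=0 to 4) x[n] · ω_5^(2n) where ω_5 = e^(-2πi/5)
= (3)·ω_5^0 + (-3)·ω_5^2 + (-1)·ω_5^4 + (-1)·ω_5^6 + (-1)·ω_5^8

X[2] = 5.6180+1.1756i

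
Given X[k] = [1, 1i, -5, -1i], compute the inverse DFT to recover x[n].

x[n] = (1/4) Σ(k=0 to 3) X[k] · e^(2πikn/4)

Computing each x[n]:
x[0] = -1
x[1] = 1
x[2] = -1
x[3] = 2

x = [-1, 1, -1, 2]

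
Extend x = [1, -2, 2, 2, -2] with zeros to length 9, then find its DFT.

Original 5-point DFT: [1, -3.4721, 5.4721, 5.4721, -3.4721]
Zero-padded 9-point DFT provides frequency interpolation.

DFT_9([x, 0, ...]) = [1, 0.6946-1.7321i, -3.7588+1.7321i, 4.0000+5.1962i, 3.0642-1.7321i, 3.0642+1.7321i, 4.0000-5.1962i, -3.7588-1.7321i, 0.6946+1.7321i]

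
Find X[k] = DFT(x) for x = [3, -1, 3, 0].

X[k] = Σ(n=0 to 3) x[n] · ω_4^(nk)
where ω_4 = e^(-2πi/4)

Computing each X[k]:
X[0] = 5
X[1] = 1i
X[2] = 7
X[3] = -1i

X = [5, 1i, 7, -1i]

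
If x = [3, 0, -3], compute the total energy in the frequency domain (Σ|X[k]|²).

Parseval: Σ|x[n]|² = (1/N)Σ|X[k]|², so Σ|X[k]|² = N·Σ|x[n]|² = 3·18.0000

Σ|X[k]|² = N·Σ|x[n]|² = 3·18.0000 = 54.0000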